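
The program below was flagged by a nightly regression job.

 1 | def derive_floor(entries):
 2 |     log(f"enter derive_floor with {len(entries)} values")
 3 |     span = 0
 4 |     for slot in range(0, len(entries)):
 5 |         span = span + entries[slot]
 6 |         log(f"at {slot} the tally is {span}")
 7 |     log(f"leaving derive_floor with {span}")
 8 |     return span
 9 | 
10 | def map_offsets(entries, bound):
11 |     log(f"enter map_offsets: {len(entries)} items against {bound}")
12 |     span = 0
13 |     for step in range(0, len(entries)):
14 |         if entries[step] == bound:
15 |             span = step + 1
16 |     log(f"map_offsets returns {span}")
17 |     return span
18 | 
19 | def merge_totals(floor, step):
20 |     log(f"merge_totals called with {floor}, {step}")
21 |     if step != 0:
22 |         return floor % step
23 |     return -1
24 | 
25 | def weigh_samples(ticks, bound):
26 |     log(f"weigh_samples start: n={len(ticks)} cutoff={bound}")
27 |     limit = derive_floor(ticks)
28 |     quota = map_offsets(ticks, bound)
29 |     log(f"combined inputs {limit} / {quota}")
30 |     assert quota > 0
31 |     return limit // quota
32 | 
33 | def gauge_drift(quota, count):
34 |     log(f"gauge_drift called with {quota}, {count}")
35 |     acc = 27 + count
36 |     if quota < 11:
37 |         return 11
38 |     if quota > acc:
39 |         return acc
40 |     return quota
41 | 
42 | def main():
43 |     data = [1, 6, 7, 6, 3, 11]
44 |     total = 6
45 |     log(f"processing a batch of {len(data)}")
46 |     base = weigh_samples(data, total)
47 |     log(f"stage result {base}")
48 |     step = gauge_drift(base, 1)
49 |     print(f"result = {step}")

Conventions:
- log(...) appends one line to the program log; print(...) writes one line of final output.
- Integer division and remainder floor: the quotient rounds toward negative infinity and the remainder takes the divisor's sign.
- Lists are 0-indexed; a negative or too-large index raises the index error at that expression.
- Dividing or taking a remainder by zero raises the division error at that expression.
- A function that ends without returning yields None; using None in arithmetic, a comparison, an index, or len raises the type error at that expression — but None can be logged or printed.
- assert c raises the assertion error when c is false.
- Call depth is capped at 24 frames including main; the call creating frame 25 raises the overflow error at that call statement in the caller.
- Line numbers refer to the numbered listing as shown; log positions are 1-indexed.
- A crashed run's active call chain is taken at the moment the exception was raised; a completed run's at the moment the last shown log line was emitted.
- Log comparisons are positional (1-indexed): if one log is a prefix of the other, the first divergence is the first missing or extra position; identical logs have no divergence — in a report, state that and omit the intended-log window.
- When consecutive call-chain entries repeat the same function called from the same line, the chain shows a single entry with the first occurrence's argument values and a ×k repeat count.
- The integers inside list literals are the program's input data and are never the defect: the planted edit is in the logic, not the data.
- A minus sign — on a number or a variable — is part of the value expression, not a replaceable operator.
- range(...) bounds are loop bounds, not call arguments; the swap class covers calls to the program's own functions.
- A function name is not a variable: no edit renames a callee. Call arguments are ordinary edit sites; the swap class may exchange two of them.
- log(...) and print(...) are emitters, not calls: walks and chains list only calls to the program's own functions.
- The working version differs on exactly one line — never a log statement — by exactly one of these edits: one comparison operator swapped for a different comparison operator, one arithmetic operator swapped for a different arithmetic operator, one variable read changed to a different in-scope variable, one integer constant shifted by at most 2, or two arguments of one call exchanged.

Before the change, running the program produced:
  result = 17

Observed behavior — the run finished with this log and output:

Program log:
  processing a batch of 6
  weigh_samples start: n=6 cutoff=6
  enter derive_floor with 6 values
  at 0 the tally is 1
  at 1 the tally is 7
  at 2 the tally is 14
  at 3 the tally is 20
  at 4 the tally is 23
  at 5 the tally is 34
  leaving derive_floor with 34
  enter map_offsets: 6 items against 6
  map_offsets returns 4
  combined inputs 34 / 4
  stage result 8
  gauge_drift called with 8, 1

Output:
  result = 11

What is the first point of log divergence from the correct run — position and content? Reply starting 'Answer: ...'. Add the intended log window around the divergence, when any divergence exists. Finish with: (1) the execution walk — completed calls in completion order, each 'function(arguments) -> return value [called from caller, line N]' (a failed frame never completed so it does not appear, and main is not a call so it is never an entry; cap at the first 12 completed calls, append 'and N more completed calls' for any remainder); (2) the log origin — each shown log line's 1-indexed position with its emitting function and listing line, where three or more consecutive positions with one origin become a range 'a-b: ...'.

Answer: at position 12 the run shows 'map_offsets returns 4' where the working version logs 'map_offsets returns 2'.
Intended log window:
  10: leaving derive_floor with 34
  11: enter map_offsets: 6 items against 6
  12: map_offsets returns 2
  13: combined inputs 34 / 2
Execution walk:
  derive_floor([1, 6, 7, 6, 3, 11]) -> 34  [called from weigh_samples, line 27]
  map_offsets([1, 6, 7, 6, 3, 11], 6) -> 4  [called from weigh_samples, line 28]
  weigh_samples([1, 6, 7, 6, 3, 11], 6) -> 8  [called from main, line 46]
  gauge_drift(8, 1) -> 11  [called from main, line 48]
Origin of each log line:
  1 — main, line 45
  2 — weigh_samples, line 26
  3 — derive_floor, line 2
  4-9 — derive_floor, line 6
  10 — derive_floor, line 7
  11 — map_offsets, line 11
  12 — map_offsets, line 16
  13 — weigh_samples, line 29
  14 — main, line 47
  15 — gauge_drift, line 34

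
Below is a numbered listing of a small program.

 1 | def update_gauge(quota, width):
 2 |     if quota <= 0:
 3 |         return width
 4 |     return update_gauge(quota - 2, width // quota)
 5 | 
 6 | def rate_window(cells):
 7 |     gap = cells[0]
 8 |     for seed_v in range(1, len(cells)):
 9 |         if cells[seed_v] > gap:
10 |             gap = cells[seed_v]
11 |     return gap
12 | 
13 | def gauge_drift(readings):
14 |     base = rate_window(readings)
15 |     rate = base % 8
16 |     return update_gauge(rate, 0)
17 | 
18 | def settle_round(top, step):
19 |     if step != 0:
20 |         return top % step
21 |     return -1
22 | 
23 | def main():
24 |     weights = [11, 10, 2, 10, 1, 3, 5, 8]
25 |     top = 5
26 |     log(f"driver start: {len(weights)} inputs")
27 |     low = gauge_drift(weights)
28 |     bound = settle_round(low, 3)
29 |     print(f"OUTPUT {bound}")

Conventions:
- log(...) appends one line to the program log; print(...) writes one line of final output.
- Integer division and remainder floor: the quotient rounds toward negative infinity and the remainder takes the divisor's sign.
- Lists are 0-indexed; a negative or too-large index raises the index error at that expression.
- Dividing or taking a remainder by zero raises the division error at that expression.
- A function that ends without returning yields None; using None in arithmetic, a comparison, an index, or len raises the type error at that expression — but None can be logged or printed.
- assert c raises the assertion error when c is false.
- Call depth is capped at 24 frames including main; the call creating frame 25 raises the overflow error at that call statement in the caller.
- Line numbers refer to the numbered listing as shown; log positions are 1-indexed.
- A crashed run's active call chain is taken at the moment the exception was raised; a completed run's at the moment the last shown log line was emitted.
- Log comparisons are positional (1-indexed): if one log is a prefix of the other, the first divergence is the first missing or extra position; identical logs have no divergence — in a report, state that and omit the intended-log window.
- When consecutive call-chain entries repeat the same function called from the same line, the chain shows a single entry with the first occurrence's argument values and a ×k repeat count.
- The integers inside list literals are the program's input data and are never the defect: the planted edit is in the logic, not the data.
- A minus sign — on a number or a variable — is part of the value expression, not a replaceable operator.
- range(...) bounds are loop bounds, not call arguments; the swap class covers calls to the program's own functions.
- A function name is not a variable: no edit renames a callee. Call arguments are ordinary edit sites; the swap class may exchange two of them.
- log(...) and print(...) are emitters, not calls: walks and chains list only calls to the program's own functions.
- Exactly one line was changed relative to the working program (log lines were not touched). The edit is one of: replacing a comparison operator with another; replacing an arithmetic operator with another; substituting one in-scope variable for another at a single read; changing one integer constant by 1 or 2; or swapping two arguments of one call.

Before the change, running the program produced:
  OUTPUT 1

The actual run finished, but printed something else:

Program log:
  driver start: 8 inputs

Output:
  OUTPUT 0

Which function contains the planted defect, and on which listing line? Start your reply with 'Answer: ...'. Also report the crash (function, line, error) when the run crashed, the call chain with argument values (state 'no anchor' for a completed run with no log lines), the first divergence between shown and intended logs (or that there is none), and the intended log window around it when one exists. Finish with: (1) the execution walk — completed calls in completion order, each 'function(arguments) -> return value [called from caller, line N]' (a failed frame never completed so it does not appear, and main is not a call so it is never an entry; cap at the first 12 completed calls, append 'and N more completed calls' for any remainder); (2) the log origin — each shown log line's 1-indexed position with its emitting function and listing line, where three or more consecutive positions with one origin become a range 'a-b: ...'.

Answer: the defect is in update_gauge at line 4.
The tell: Every logged value matches the working version; the printed result is what differs.
Call chain: main.
First divergence: none — the logs agree in full.
Execution walk:
  rate_window([11, 10, 2, 10, 1, 3, 5, 8]) -> 11  [called from gauge_drift, line 14]
  update_gauge(-1, 0) -> 0  [called from update_gauge, line 4]
  update_gauge(1, 0) -> 0  [called from update_gauge, line 4]
  update_gauge(3, 0) -> 0  [called from gauge_drift, line 16]
  gauge_drift([11, 10, 2, 10, 1, 3, 5, 8]) -> 0  [called from main, line 27]
  settle_round(0, 3) -> 0  [called from main, line 28]
Log origin:
  1: logged in main at line 26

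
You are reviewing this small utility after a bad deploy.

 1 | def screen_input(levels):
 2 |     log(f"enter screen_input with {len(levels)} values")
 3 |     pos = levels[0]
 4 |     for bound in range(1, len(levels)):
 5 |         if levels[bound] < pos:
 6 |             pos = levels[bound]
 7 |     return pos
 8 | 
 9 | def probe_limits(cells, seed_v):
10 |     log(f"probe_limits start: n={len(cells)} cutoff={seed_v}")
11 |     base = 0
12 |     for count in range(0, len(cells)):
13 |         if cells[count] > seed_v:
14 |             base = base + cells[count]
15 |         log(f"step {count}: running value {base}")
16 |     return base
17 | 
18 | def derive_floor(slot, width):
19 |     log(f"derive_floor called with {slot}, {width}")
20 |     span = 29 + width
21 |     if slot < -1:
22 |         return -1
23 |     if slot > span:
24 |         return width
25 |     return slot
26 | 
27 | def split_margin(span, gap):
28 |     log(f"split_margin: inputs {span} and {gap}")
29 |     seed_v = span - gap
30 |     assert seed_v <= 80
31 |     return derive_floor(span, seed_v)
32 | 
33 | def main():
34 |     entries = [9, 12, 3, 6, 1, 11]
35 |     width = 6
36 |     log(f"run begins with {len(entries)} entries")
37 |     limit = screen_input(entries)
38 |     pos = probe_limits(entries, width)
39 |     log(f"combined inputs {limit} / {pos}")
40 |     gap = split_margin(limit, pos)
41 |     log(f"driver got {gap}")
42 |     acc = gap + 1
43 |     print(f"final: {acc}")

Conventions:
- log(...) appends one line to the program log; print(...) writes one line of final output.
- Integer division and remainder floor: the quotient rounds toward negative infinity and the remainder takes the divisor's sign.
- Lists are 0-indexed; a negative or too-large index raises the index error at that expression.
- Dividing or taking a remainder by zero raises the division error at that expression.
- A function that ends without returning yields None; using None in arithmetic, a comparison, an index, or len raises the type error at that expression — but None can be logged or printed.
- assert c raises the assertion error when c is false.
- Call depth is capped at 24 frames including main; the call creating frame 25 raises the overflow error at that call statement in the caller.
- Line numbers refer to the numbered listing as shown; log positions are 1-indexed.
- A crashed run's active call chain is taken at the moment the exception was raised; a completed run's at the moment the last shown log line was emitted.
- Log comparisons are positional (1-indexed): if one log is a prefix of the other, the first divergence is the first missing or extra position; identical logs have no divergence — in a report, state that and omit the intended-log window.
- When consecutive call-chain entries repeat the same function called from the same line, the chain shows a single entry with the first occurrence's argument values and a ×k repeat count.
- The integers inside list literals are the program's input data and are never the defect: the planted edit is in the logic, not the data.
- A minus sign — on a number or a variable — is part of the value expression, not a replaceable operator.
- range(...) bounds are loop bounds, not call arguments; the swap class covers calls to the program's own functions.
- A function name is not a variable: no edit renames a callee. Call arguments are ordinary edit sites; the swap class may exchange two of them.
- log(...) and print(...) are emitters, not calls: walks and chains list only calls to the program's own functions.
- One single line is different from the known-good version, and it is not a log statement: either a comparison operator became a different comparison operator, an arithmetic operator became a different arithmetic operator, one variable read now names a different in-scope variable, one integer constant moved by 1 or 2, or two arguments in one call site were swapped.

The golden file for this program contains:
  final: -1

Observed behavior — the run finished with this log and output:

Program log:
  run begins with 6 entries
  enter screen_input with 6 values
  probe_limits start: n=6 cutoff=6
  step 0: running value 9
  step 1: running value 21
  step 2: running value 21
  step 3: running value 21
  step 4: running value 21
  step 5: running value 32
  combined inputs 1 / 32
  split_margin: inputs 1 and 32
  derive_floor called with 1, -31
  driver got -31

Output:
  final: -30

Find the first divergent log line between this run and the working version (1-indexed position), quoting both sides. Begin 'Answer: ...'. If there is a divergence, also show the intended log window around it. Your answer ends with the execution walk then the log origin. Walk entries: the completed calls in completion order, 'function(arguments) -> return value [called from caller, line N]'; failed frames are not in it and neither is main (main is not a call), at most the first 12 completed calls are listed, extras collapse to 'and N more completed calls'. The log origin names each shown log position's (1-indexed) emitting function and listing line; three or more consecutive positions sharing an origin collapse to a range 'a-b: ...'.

Answer: at position 13 the run shows 'driver got -31' where the working version logs 'driver got -2'.
Intended log window:
  11: split_margin: inputs 1 and 32
  12: derive_floor called with 1, -31
  13: driver got -2
Execution walk:
  screen_input([9, 12, 3, 6, 1, 11]) -> 1  [called from main, line 37]
  probe_limits([9, 12, 3, 6, 1, 11], 6) -> 32  [called from main, line 38]
  derive_floor(1, -31) -> -31  [called from split_margin, line 31]
  split_margin(1, 32) -> -31  [called from main, line 40]
Log line origins:
  1: logged in main at line 36
  2: logged in screen_input at line 2
  3: logged in probe_limits at line 10
  4-9: logged in probe_limits at line 15
  10: logged in main at line 39
  11: logged in split_margin at line 28
  12: logged in derive_floor at line 19
  13: logged in main at line 41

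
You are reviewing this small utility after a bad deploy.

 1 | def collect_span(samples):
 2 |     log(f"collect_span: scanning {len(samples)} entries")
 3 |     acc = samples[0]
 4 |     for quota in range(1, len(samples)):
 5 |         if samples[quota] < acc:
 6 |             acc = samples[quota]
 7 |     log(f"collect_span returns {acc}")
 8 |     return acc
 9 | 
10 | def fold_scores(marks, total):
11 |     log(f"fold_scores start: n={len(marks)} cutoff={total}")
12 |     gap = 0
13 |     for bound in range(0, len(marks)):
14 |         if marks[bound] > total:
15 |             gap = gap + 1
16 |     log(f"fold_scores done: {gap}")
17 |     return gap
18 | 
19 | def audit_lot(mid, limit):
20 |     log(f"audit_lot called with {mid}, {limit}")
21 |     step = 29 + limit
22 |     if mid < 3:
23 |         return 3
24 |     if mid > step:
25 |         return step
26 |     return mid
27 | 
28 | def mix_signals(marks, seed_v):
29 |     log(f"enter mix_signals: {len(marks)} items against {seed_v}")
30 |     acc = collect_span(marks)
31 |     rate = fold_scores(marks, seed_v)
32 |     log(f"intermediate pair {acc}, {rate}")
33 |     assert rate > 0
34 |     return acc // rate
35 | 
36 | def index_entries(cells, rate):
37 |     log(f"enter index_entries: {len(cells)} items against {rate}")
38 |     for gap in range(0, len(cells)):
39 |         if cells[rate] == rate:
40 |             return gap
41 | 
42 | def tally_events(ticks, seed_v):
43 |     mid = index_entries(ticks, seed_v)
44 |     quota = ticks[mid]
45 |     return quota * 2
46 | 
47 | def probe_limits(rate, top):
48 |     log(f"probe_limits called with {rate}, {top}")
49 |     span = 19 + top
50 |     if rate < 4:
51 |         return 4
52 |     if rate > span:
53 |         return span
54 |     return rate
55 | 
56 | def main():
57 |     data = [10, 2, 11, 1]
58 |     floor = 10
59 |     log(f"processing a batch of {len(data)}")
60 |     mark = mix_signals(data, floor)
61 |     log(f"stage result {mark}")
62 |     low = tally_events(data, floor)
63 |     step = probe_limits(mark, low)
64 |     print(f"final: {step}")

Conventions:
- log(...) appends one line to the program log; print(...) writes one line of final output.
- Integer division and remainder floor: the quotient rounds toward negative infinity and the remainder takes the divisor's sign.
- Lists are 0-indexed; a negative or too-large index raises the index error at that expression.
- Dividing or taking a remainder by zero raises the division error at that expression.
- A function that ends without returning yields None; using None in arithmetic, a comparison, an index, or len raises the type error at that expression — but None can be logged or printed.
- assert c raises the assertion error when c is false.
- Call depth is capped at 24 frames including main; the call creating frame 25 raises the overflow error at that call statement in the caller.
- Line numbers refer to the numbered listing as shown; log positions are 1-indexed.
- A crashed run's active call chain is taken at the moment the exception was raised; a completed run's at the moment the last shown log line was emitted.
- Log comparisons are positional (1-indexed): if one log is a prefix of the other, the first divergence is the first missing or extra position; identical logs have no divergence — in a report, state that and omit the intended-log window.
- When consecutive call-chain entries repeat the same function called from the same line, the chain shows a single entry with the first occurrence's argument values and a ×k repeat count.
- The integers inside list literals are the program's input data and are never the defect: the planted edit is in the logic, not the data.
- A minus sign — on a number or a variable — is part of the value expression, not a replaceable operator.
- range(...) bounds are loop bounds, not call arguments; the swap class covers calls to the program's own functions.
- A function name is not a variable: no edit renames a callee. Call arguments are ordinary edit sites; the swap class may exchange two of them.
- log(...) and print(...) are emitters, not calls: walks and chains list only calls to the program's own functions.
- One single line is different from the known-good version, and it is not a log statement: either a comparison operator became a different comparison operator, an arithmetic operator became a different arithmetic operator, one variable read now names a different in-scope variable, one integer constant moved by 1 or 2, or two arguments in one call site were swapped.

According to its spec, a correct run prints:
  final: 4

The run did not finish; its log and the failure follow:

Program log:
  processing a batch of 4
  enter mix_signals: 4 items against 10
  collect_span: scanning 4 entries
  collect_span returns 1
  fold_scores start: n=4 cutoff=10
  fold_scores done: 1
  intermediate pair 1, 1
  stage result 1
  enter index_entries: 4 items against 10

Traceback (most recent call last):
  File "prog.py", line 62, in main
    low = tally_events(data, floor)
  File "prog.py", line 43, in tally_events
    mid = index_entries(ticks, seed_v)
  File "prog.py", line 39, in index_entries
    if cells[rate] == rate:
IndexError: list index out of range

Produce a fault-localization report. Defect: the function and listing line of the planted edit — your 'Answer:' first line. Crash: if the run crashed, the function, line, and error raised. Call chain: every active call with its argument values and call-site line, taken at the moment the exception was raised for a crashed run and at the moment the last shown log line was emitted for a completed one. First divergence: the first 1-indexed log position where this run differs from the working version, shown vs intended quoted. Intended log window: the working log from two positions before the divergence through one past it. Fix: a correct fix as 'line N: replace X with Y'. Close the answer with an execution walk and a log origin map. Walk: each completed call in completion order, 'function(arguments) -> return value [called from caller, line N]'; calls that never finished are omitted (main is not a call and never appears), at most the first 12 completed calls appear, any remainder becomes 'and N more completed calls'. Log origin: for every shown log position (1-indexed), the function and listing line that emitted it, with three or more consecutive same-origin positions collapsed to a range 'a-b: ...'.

Answer: the defect is in index_entries at line 39.
The tell: A complete run would log 'probe_limits called with 1, 20' next, but this one stopped at 9 lines.
Crash: index_entries, line 39, IndexError.
Call chain: main -> tally_events([10, 2, 11, 1], 10) (called at line 62) -> index_entries([10, 2, 11, 1], 10) (called at line 43).
First divergence: position 10 (shown log ended at 9 lines; the working version continues: 'probe_limits called with 1, 20').
Intended log window:
  8: stage result 1
  9: enter index_entries: 4 items against 10
  10: probe_limits called with 1, 20
Execution walk:
  collect_span([10, 2, 11, 1]) -> 1  [called from mix_signals, line 30]
  fold_scores([10, 2, 11, 1], 10) -> 1  [called from mix_signals, line 31]
  mix_signals([10, 2, 11, 1], 10) -> 1  [called from main, line 60]
Log line origins:
  1: emitted by main (line 59)
  2: emitted by mix_signals (line 29)
  3: emitted by collect_span (line 2)
  4: emitted by collect_span (line 7)
  5: emitted by fold_scores (line 11)
  6: emitted by fold_scores (line 16)
  7: emitted by mix_signals (line 32)
  8: emitted by main (line 61)
  9: emitted by index_entries (line 37)
A correct fix: line 39: replace `cells[rate]` with `cells[gap]`.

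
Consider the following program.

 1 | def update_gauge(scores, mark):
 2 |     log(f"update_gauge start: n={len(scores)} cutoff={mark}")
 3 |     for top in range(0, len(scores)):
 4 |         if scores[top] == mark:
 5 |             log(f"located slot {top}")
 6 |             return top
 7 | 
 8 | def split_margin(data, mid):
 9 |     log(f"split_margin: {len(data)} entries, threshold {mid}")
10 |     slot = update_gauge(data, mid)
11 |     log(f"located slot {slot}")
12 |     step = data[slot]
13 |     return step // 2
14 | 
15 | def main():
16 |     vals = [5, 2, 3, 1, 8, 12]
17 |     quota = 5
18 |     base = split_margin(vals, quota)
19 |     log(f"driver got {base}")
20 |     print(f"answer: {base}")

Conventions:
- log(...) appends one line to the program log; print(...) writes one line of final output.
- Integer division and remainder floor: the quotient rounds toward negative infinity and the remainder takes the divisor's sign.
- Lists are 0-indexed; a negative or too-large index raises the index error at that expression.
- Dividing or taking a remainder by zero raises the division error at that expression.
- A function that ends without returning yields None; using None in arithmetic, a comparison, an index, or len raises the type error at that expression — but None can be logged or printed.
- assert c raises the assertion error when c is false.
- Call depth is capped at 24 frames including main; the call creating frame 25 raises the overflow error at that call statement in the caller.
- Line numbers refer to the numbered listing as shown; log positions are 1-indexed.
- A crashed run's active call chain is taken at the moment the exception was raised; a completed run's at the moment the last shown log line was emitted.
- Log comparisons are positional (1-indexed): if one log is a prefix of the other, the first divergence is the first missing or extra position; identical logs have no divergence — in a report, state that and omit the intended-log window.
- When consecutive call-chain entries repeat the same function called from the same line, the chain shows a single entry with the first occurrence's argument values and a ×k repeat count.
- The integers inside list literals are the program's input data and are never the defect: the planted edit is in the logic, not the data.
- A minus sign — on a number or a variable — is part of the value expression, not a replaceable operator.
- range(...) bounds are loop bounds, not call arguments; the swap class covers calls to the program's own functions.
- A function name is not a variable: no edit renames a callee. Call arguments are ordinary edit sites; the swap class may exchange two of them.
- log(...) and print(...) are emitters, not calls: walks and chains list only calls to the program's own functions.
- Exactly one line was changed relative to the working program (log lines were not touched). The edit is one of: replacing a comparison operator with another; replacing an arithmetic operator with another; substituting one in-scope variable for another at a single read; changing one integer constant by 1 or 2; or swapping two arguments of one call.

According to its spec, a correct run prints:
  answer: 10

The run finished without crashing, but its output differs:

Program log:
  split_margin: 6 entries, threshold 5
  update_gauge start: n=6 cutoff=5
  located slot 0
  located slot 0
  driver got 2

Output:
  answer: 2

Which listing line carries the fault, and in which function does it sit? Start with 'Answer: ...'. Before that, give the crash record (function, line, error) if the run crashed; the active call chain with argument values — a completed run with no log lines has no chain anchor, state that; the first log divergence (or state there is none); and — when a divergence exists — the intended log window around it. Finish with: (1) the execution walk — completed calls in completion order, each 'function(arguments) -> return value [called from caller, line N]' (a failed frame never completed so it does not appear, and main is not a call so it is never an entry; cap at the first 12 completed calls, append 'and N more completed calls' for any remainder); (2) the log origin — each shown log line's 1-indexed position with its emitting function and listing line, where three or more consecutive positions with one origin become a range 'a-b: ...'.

Answer: the defect is in split_margin at line 13.
Core observation: At log position 5 the runs split — shown 'driver got 2', but the working version logs 'driver got 10'.
Call chain: main.
First divergence: at position 5 the run shows 'driver got 2' where the working version logs 'driver got 10'.
Intended log window:
  3: located slot 0
  4: located slot 0
  5: driver got 10
Execution walk:
  update_gauge([5, 2, 3, 1, 8, 12], 5) -> 0  [called from split_margin, line 10]
  split_margin([5, 2, 3, 1, 8, 12], 5) -> 2  [called from main, line 18]
Log origins:
  1: logged in split_margin at line 9
  2: logged in update_gauge at line 2
  3: logged in update_gauge at line 5
  4: logged in split_margin at line 11
  5: logged in main at line 19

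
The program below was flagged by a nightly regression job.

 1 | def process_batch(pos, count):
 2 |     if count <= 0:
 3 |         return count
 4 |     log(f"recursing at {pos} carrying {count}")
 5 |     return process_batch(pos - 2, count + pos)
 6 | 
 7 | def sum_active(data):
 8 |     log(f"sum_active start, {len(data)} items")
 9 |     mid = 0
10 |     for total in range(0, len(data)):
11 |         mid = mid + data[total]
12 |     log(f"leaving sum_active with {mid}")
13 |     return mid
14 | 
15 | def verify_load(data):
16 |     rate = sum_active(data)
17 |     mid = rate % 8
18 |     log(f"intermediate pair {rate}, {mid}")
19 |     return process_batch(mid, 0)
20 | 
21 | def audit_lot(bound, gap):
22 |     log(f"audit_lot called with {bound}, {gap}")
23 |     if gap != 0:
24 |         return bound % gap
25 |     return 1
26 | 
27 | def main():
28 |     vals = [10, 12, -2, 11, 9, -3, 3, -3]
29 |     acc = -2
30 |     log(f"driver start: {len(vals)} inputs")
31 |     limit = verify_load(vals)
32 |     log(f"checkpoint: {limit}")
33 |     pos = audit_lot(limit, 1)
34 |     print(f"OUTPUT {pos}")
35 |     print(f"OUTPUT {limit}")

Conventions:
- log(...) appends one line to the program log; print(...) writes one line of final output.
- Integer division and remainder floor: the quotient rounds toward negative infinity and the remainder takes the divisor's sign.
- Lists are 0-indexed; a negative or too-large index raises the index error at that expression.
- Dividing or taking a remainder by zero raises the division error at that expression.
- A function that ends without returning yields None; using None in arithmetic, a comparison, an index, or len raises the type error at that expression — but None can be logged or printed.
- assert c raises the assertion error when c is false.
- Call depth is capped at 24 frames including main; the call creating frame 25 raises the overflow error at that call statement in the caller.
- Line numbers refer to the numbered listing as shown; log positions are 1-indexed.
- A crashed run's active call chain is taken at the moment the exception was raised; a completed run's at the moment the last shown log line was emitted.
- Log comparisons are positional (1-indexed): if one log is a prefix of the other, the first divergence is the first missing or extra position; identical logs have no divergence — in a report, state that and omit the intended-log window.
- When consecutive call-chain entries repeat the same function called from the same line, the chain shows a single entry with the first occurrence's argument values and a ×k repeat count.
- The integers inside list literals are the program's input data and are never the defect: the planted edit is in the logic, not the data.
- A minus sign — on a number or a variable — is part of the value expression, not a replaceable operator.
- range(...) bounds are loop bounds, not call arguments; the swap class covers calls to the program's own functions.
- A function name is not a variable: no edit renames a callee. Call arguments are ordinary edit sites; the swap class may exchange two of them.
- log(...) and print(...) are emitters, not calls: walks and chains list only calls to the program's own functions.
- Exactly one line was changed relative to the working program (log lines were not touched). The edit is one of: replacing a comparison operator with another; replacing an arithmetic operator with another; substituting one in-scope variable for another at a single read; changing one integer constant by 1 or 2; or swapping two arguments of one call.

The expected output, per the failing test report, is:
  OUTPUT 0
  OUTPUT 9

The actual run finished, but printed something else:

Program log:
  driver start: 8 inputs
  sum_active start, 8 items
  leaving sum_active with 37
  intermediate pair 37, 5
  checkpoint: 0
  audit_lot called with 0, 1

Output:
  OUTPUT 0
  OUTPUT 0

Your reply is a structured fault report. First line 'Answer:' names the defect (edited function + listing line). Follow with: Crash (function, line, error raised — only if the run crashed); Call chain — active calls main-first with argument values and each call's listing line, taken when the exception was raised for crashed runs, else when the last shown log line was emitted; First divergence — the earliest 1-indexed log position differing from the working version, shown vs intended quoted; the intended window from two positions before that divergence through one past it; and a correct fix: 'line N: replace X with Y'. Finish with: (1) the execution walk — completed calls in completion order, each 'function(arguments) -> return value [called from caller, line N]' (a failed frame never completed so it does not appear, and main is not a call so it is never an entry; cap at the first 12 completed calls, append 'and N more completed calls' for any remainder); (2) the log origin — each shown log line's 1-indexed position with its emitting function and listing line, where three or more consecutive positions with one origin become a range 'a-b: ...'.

Answer: the defect is in process_batch at line 2.
Key observation: The log first diverges at position 5: the faulty run prints 'checkpoint: 0' where the working version prints 'recursing at 5 carrying 0'.
Call chain: main -> audit_lot(0, 1) (called at line 33).
First divergence: position 5; shown 'checkpoint: 0' vs intended 'recursing at 5 carrying 0'.
Intended log window:
  3: leaving sum_active with 37
  4: intermediate pair 37, 5
  5: recursing at 5 carrying 0
  6: recursing at 3 carrying 5
Execution walk:
  sum_active([10, 12, -2, 11, 9, -3, 3, -3]) -> 37  [called from verify_load, line 16]
  process_batch(5, 0) -> 0  [called from verify_load, line 19]
  verify_load([10, 12, -2, 11, 9, -3, 3, -3]) -> 0  [called from main, line 31]
  audit_lot(0, 1) -> 0  [called from main, line 33]
Log line origins:
  1: from main, line 30
  2: from sum_active, line 8
  3: from sum_active, line 12
  4: from verify_load, line 18
  5: from main, line 32
  6: from audit_lot, line 22
A correct fix: line 2: replace `count` with `pos`.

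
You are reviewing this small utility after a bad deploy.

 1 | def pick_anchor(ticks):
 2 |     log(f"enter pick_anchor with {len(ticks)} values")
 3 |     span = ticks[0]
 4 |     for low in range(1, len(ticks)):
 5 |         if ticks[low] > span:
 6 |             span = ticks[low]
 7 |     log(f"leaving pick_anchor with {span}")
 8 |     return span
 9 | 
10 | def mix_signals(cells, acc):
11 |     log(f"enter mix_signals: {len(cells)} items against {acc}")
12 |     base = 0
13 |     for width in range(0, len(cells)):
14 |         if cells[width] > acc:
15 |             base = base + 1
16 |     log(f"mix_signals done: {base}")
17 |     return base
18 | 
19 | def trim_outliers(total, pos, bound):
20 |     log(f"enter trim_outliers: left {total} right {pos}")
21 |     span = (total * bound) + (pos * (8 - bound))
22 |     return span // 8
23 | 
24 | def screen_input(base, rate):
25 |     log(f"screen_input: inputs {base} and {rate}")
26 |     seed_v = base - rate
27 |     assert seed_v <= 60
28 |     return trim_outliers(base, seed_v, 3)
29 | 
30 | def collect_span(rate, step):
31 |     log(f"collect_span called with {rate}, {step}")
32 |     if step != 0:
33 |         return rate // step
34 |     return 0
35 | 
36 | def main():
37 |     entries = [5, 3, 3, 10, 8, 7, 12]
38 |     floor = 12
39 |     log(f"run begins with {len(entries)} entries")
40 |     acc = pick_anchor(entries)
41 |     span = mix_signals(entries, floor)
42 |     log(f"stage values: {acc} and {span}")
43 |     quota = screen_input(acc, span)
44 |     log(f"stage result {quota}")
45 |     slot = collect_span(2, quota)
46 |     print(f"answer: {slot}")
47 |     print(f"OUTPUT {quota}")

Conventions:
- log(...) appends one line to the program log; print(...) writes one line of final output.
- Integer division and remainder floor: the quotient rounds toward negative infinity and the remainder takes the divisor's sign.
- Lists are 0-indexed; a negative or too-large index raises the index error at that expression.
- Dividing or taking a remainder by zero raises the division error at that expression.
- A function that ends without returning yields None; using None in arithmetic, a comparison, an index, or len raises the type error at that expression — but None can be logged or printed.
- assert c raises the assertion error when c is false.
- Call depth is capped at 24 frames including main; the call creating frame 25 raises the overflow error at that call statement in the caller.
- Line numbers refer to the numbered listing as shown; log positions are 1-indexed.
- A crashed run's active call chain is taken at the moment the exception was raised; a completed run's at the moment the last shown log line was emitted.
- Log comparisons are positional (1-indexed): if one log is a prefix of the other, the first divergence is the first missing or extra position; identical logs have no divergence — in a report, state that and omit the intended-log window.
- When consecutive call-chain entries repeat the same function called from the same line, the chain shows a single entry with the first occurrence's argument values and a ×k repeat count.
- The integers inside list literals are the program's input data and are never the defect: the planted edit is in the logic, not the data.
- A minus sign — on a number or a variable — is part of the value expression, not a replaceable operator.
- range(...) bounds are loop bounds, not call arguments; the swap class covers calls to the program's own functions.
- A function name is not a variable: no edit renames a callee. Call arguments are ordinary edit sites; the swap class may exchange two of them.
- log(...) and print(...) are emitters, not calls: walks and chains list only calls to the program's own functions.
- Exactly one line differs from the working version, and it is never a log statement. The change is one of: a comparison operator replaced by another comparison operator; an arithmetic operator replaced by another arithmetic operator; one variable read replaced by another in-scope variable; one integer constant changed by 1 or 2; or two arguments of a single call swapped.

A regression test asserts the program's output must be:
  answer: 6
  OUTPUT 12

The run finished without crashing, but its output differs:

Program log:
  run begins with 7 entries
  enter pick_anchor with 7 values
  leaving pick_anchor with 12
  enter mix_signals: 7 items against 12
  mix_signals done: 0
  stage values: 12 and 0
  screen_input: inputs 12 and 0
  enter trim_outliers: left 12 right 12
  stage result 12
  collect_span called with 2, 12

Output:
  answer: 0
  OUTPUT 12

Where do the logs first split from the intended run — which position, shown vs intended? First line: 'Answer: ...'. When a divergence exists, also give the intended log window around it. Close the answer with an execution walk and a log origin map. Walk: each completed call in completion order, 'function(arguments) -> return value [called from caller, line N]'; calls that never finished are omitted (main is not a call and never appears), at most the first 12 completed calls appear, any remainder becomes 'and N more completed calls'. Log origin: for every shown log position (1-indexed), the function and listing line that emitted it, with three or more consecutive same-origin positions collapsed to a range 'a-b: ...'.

Answer: position 10 — shown 'collect_span called with 2, 12', intended 'collect_span called with 12, 2'.
Intended log window:
  8: enter trim_outliers: left 12 right 12
  9: stage result 12
  10: collect_span called with 12, 2
Execution walk:
  pick_anchor([5, 3, 3, 10, 8, 7, 12]) -> 12  [called from main, line 40]
  mix_signals([5, 3, 3, 10, 8, 7, 12], 12) -> 0  [called from main, line 41]
  trim_outliers(12, 12, 3) -> 12  [called from screen_input, line 28]
  screen_input(12, 0) -> 12  [called from main, line 43]
  collect_span(2, 12) -> 0  [called from main, line 45]
Log origins:
  1: logged in main at line 39
  2: logged in pick_anchor at line 2
  3: logged in pick_anchor at line 7
  4: logged in mix_signals at line 11
  5: logged in mix_signals at line 16
  6: logged in main at line 42
  7: logged in screen_input at line 25
  8: logged in trim_outliers at line 20
  9: logged in main at line 44
  10: logged in collect_span at line 31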